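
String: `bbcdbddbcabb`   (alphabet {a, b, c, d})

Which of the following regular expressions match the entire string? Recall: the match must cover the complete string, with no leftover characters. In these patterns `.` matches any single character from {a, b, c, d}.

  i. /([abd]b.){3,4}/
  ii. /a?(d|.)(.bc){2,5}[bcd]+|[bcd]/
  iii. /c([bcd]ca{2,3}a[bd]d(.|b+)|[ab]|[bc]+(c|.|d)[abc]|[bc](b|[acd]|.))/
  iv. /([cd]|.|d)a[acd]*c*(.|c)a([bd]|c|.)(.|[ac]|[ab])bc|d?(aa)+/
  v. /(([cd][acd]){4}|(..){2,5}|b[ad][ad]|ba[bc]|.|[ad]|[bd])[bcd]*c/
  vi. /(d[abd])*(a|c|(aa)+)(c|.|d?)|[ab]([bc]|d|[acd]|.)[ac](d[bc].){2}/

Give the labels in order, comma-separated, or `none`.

i

i → match
ii → no match
iii → no match — must start with `c`
iv → no match
v → no match — must end with `c`
vi → no match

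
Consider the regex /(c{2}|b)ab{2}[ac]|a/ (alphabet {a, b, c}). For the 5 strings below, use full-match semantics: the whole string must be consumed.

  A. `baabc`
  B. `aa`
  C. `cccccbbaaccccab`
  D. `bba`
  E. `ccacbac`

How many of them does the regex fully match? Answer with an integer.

0

A → no match
B → no match
C → no match
D → no match
E → no match
Total matched: 0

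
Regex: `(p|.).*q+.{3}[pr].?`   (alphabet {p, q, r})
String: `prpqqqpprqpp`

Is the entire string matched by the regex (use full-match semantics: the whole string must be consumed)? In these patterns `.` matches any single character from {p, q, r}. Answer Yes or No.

No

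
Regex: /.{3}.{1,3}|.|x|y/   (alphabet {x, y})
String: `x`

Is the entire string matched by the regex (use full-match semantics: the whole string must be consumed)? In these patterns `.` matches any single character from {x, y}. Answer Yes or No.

Yes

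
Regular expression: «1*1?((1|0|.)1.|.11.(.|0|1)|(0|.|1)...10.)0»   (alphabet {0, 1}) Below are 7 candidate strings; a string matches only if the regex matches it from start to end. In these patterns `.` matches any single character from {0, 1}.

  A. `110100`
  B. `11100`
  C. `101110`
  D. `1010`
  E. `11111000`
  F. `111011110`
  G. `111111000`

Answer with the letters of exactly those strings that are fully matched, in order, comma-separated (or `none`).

A, B, E, F, G

A → match
B → match
C → no match
D → no match
E → match
F → match
G → match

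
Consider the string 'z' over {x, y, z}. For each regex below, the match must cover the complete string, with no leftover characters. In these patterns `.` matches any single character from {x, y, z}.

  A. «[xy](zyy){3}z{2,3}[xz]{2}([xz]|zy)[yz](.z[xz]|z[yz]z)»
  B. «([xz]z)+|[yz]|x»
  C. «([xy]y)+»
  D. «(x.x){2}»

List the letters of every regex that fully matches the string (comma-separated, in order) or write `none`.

A → no match
B → match
C → no match — must end with 'y'
D → no match — must start with 'x'

B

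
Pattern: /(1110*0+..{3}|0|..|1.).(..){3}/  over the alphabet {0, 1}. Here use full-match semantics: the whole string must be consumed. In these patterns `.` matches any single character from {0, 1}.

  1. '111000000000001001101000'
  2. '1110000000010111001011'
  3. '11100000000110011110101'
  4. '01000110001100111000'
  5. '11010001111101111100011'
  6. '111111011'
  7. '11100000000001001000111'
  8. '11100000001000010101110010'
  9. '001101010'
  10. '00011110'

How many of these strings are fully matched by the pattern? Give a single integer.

1 → match
2 → match
3 → no match
4 → no match
5 → no match
6. '111111011' → match
7 → match
8 → no match
9. '001101010' → match
10. '00011110' → match
Total matched: 6

6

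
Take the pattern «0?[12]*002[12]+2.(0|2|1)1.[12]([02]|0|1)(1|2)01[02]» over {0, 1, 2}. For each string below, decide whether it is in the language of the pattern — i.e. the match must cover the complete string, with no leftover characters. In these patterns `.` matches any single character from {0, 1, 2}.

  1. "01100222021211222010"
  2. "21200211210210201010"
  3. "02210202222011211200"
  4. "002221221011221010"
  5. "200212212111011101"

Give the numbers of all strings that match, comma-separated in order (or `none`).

4

1 → no match
2 → no match
3 → no match
4 → match
5 → no match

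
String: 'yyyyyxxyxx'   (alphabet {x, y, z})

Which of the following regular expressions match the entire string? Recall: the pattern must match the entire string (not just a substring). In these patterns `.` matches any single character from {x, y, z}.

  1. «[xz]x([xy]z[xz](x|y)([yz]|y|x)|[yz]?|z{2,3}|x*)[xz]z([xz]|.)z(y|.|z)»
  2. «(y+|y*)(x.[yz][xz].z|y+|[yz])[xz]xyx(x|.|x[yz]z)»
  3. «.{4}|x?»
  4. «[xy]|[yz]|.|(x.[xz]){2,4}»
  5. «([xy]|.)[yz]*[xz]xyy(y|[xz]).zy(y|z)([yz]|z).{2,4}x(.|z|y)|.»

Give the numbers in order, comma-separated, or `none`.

1 → no match
2 → match
3 → no match
4 → no match
5 → no match

2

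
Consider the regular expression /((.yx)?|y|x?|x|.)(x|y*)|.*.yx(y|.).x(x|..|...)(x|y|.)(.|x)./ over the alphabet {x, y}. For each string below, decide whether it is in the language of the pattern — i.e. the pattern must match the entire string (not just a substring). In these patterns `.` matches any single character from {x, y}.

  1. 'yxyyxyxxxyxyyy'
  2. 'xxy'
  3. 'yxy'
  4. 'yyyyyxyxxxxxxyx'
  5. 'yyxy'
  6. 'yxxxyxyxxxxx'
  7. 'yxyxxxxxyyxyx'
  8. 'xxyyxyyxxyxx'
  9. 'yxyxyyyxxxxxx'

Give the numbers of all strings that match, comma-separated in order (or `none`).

1 → match
2 → no match
3 → no match
4 → match
5 → match
6 → no match
7 → match
8 → match
9 → no match

1, 4, 5, 7, 8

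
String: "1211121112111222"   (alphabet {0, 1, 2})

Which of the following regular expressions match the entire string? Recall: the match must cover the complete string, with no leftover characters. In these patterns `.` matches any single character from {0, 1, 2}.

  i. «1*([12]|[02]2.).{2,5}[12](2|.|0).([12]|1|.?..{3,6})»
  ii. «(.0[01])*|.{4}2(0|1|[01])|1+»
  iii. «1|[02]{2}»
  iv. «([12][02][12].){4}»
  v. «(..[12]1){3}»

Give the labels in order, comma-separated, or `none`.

i, iv

i → match
ii → no match
iii → no match
iv → match
v → no match — must end with "1"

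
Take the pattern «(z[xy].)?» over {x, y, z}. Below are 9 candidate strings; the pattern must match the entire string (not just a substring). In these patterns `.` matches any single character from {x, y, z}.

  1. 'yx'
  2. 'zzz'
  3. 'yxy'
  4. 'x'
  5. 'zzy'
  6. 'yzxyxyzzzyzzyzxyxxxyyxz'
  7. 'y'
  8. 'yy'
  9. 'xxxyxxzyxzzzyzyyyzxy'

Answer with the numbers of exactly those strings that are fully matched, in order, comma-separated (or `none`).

none

1 → no match
2 → no match
3 → no match
4 → no match
5 → no match
6 → no match
7 → no match
8 → no match
9 → no match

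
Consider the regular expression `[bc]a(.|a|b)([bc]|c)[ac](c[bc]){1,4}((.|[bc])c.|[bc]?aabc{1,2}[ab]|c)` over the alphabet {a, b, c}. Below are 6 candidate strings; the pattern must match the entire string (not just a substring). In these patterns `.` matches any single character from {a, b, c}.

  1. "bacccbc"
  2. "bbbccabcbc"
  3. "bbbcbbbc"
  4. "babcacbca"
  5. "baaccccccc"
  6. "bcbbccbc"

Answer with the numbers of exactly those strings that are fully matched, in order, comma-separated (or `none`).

5

1. "bacccbc" → no match
2. "bbbccabcbc" → no match
3. "bbbcbbbc" → no match
4. "babcacbca" → no match
5. "baaccccccc" → match
6. "bcbbccbc" → no match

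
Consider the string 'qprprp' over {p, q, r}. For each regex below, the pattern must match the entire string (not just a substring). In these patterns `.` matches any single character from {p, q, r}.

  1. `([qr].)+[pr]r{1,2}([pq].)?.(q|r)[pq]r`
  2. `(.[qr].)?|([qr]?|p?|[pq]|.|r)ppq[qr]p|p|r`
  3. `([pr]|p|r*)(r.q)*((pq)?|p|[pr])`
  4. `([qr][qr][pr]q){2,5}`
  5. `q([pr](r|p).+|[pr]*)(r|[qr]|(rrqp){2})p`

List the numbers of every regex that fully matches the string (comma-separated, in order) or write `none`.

1 → no match — must end with 'r'
2 → no match
3 → no match
4 → no match — must end with 'q'
5 → match

5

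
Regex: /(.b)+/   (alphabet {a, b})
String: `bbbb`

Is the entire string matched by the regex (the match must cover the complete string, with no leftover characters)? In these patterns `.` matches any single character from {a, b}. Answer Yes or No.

Yes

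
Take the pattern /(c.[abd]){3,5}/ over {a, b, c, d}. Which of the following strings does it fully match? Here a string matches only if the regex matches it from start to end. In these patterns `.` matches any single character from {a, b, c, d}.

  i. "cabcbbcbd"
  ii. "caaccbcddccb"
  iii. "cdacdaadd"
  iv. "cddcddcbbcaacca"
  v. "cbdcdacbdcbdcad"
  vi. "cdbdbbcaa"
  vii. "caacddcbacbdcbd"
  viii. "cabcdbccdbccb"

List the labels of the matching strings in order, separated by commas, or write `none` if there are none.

i, ii, iv, v, vii

i → match
ii → match
iii → no match
iv → match
v → match
vi → no match
vii → match
viii → no match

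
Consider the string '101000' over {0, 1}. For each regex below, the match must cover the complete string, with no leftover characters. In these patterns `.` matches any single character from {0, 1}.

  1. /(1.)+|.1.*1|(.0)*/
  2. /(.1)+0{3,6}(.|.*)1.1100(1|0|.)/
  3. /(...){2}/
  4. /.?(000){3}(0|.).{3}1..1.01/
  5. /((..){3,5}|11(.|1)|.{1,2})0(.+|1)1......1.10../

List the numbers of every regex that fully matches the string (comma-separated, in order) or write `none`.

1, 3

1 → match
2 → no match
3 → match
4 → no match — must end with '01'
5 → no match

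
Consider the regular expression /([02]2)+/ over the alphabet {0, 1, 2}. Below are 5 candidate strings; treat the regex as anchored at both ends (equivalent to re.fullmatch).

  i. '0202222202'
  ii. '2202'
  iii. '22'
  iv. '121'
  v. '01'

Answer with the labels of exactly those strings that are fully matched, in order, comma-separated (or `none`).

i. '0202222202' → match
ii. '2202' → match
iii. '22' → match
iv. '121' → no match — must end with '2'
v. '01' → no match — must end with '2'

i, ii, iii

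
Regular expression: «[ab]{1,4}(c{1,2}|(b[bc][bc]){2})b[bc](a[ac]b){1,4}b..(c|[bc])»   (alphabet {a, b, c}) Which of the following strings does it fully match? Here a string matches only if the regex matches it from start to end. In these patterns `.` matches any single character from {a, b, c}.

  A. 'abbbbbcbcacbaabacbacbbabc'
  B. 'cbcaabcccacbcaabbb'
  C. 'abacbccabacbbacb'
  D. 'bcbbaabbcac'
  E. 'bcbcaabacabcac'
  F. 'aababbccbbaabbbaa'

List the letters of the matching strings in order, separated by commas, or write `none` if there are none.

A, D

A → match
B → no match
C → no match
D → match
E → no match
F → no match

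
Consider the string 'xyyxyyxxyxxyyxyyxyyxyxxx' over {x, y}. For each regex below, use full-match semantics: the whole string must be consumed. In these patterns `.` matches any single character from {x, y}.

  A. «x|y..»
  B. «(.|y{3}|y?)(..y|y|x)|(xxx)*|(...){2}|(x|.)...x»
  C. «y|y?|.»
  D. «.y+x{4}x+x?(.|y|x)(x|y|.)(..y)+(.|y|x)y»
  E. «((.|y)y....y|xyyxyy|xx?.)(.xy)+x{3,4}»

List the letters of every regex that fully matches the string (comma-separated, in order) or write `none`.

A → no match
B → no match
C → no match
D → no match — must end with 'y'
E → match

E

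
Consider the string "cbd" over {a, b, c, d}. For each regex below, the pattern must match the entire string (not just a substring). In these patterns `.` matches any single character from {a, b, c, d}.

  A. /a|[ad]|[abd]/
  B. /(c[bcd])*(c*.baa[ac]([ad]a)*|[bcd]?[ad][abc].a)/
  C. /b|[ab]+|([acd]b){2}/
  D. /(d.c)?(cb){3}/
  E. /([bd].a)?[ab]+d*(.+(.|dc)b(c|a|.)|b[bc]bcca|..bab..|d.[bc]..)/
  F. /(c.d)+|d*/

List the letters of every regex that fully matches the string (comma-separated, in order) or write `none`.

F

A → no match
B → no match
C → no match
D → no match — must end with "cb"
E → no match
F → match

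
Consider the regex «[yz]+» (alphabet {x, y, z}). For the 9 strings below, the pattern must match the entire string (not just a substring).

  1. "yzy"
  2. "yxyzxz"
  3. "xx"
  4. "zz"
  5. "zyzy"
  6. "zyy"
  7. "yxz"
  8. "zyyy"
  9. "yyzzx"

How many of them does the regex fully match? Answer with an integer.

5

1 → match
2 → no match
3 → no match
4 → match
5 → match
6 → match
7 → no match
8 → match
9 → no match
Total matched: 5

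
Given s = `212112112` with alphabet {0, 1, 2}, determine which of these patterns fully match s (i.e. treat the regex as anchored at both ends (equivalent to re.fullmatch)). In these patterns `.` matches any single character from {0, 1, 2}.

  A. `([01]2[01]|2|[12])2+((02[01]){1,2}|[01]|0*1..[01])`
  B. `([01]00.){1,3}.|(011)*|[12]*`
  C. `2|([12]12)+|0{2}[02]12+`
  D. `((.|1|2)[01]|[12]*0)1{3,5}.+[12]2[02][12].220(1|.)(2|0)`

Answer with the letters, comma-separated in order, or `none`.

B, C

A → no match
B → match
C → match
D → no match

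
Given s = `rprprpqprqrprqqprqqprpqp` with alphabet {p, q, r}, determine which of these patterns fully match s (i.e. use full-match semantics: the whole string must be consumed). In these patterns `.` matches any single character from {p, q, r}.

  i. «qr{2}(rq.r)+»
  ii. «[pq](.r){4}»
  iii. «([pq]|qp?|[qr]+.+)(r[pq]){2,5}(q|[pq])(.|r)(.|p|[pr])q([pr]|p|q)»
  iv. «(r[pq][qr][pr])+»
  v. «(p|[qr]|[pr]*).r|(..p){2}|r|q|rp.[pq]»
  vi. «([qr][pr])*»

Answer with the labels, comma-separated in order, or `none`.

iv

i → no match — must start with `qr`
ii → no match — must end with `r`
iii → no match
iv → match
v → no match
vi → no match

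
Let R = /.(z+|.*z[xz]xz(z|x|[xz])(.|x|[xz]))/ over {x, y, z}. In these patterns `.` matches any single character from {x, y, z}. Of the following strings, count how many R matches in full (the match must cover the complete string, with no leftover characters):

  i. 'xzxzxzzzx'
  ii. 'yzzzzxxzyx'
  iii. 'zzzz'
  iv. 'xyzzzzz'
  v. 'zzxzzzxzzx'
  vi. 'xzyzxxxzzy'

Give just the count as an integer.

2

i → no match
ii → no match
iii → match
iv → no match
v → match
vi → no match
Total matched: 2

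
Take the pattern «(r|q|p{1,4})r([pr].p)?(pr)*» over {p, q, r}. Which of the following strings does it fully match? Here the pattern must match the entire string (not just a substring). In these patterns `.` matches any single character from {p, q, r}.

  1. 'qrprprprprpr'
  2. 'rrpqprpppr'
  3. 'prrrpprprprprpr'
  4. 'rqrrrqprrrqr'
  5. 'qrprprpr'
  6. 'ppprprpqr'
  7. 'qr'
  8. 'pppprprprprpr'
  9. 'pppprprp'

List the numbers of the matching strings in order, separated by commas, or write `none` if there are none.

1, 3, 5, 7, 8, 9

1 → match
2 → no match
3 → match
4 → no match
5 → match
6 → no match
7 → match
8 → match
9 → match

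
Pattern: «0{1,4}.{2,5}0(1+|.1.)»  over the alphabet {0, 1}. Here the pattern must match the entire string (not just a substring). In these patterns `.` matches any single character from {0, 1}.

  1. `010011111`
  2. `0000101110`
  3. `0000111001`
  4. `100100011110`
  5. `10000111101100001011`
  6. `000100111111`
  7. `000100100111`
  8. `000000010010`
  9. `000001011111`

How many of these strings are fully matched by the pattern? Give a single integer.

1 → match
2 → no match
3 → match
4 → no match — must start with `0`
5 → no match — must start with `0`
6 → match
7 → match
8 → match
9 → match
Total matched: 6

6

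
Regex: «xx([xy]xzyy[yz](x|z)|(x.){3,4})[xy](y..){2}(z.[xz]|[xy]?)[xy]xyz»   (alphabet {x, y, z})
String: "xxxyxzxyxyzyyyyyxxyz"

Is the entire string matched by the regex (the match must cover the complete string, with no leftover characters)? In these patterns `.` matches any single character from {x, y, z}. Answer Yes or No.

Yes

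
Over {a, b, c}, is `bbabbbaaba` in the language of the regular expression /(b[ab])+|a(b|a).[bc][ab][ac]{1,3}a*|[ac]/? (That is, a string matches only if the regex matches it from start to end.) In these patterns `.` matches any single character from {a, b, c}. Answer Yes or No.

No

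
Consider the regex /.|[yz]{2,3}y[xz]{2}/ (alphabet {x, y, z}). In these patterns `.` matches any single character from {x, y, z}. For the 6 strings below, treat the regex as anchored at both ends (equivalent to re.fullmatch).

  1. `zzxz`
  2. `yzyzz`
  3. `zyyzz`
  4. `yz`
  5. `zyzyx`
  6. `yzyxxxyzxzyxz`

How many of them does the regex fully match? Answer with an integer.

2

1 → no match
2 → match
3 → match
4 → no match
5 → no match
6 → no match
Total matched: 2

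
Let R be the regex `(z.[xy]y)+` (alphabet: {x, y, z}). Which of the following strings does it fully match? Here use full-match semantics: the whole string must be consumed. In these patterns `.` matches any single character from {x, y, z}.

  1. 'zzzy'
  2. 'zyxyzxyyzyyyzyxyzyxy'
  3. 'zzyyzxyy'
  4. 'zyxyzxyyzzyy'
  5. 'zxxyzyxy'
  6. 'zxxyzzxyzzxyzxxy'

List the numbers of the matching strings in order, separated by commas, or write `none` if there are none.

2, 3, 4, 5, 6

1 → no match
2 → match
3 → match
4 → match
5 → match
6 → match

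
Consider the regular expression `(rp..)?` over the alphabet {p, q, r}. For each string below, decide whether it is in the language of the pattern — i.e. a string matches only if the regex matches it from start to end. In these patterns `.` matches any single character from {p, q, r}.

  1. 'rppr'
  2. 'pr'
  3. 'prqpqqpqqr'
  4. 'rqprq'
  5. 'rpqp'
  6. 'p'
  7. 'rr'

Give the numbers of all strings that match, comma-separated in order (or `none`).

1, 5

1. 'rppr' → match
2. 'pr' → no match
3. 'prqpqqpqqr' → no match
4. 'rqprq' → no match
5. 'rpqp' → match
6. 'p' → no match
7. 'rr' → no match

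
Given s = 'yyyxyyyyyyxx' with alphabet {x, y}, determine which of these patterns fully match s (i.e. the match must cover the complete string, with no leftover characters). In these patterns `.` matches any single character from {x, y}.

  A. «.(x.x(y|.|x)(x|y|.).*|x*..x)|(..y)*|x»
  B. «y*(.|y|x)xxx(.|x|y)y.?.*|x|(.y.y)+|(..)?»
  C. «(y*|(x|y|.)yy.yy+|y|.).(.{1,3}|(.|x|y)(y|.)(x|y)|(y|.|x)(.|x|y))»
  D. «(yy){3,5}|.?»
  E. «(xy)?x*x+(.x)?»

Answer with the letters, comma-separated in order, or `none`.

A → no match
B → no match
C → match
D → no match
E → no match

C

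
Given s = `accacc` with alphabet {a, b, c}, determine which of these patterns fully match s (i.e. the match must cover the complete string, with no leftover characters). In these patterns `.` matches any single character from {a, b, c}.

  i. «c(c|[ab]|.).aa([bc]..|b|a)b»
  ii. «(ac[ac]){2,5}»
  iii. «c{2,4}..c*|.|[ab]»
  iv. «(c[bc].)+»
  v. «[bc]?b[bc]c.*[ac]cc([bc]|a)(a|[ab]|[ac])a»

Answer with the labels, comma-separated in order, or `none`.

i → no match — must start with `c`
ii → match
iii → no match
iv → no match — must start with `c`
v → no match — must end with `a`

ii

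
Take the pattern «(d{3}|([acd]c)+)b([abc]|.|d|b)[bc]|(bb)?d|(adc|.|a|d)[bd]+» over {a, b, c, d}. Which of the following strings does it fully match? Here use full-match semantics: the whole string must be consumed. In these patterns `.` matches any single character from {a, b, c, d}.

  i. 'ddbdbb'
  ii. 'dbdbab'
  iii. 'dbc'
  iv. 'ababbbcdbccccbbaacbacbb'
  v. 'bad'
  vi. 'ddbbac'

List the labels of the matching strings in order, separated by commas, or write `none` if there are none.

i → match
ii → no match
iii → no match
iv → no match
v → no match
vi → no match

i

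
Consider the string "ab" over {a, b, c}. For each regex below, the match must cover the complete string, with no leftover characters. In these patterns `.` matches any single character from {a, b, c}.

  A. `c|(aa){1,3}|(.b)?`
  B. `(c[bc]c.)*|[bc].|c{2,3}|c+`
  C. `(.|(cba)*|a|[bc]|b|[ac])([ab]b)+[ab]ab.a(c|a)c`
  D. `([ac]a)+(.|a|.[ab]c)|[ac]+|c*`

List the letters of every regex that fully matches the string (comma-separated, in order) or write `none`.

A

A → match
B → no match
C → no match — must end with "c"
D → no match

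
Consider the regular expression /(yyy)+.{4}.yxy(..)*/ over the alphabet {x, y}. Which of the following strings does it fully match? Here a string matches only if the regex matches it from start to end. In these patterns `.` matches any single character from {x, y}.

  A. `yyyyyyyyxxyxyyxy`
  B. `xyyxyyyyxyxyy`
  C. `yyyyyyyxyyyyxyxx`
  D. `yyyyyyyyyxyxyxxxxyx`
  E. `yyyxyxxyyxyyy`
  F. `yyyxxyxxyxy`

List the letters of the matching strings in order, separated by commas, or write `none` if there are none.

C, D, E, F

A → no match
B → no match — must start with `yyy`
C → match
D → match
E → match
F → match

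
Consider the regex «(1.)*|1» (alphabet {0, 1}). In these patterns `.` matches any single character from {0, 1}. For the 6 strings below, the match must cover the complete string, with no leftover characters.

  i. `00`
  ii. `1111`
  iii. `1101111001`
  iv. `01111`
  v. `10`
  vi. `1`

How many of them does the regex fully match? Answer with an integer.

3

i → no match
ii → match
iii → no match
iv → no match
v → match
vi → match
Total matched: 3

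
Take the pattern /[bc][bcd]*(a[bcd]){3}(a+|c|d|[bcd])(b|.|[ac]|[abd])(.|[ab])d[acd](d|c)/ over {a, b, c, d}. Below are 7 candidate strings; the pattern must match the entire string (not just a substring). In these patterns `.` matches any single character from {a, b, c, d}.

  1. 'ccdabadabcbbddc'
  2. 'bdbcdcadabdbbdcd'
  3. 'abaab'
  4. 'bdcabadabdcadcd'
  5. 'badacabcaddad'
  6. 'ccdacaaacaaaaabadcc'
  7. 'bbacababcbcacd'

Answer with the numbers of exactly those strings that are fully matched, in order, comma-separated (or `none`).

1 → match
2 → no match
3 → no match
4 → match
5 → match
6 → no match
7 → no match

1, 4, 5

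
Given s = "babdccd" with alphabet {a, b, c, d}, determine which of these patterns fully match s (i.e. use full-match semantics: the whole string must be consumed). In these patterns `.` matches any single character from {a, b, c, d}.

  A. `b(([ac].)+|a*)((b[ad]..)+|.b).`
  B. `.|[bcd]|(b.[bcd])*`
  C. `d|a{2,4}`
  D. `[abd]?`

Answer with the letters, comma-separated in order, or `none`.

A

A → match
B → no match
C → no match
D → no match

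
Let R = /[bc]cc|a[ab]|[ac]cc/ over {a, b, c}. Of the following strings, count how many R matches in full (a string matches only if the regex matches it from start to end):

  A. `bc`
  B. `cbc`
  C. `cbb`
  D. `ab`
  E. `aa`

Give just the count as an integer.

A. `bc` → no match
B. `cbc` → no match
C. `cbb` → no match
D. `ab` → match
E. `aa` → match
Total matched: 2

2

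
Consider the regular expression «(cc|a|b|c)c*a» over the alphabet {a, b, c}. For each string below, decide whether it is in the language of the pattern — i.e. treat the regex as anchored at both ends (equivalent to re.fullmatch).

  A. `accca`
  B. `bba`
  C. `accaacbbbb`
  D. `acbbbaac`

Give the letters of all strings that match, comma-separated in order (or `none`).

A

A → match
B → no match
C → no match — must end with `a`
D → no match — must end with `a`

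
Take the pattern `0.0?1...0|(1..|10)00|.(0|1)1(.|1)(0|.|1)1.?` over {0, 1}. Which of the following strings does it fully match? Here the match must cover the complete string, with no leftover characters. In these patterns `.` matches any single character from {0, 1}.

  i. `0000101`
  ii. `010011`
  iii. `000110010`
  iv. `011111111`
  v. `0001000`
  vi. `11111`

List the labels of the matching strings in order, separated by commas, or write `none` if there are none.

none

i → no match
ii → no match
iii → no match
iv → no match
v → no match
vi → no match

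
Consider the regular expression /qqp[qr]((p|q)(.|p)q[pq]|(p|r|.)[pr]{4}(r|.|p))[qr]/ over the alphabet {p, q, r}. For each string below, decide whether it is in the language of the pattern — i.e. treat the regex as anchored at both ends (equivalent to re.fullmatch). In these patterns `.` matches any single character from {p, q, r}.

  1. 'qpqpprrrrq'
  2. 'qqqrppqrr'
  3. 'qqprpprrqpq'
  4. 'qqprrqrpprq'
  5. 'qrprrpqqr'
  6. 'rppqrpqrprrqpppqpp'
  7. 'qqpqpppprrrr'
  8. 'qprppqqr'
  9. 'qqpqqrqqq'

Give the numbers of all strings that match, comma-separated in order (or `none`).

1 → no match — must start with 'qqp'
2 → no match — must start with 'qqp'
3 → no match
4 → no match
5 → no match — must start with 'qqp'
6 → no match — must start with 'qqp'
7 → no match
8 → no match — must start with 'qqp'
9 → match

9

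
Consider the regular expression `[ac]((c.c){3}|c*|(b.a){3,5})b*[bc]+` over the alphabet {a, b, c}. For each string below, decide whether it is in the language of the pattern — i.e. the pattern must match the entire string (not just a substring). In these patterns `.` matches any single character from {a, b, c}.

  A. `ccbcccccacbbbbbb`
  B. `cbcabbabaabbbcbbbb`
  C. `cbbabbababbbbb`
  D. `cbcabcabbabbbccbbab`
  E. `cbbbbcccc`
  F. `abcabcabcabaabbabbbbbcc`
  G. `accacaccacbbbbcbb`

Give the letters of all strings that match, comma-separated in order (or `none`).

A, B, E, F

A → match
B → match
C → no match
D → no match
E → match
F → match
G → no match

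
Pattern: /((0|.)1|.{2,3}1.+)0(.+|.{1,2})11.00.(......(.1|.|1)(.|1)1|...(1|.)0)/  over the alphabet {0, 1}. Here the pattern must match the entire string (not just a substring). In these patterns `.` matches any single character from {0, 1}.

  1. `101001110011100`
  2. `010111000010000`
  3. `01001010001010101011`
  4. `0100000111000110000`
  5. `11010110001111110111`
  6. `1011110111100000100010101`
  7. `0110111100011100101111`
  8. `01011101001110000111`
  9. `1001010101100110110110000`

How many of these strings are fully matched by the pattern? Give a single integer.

4

1 → no match
2 → match
3 → no match
4 → match
5 → match
6 → match
7 → no match
8 → no match
9 → no match
Total matched: 4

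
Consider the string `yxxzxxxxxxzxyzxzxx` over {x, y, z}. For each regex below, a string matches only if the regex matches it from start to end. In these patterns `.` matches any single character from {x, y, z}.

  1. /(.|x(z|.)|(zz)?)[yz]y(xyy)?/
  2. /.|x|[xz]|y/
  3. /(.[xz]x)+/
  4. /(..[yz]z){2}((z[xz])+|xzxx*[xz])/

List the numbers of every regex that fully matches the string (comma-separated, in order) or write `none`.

1 → no match
2 → no match
3 → match
4 → no match

3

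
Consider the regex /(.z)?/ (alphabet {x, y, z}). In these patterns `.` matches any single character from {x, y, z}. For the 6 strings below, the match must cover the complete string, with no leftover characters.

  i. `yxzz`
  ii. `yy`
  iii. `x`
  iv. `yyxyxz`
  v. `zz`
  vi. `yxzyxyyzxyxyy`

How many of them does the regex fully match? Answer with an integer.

i → no match
ii → no match
iii → no match
iv → no match
v → match
vi → no match
Total matched: 1

1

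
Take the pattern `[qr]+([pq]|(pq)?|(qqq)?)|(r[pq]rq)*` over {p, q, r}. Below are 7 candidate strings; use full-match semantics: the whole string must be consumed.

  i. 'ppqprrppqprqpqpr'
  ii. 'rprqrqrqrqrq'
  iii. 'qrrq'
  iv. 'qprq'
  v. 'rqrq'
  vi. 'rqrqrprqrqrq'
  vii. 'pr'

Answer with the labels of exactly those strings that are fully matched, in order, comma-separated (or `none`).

i → no match
ii → match
iii → match
iv → no match
v → match
vi → match
vii → no match

ii, iii, v, vi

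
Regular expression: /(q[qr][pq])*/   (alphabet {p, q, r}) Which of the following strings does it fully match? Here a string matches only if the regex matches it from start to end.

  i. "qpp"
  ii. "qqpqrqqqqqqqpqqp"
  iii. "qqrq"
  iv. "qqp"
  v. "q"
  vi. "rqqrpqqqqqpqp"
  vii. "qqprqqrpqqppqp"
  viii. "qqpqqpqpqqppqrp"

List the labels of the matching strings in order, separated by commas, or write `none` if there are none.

i → no match
ii → no match
iii → no match
iv → match
v → no match
vi → no match
vii → no match
viii → no match

iv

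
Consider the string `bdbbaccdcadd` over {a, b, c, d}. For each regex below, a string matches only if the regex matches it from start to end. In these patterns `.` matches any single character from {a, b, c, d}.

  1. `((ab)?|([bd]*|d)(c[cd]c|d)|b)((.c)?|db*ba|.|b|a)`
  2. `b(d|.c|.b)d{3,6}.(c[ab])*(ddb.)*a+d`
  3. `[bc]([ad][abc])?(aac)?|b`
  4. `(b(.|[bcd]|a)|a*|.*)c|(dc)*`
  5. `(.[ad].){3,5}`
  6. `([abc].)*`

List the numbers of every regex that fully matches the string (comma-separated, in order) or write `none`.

1 → no match
2 → no match — must end with `ad`
3 → no match
4 → no match
5 → match
6 → no match

5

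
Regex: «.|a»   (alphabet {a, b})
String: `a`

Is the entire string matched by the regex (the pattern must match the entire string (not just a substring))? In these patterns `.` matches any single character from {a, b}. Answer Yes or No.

Yes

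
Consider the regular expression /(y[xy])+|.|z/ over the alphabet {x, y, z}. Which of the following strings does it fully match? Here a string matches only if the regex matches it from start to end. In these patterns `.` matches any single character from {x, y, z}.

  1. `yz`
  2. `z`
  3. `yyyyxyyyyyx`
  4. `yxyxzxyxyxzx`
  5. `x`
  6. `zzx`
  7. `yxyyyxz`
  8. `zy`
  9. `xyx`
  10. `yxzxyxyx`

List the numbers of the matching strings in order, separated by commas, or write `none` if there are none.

2, 5

1. `yz` → no match
2. `z` → match
3. `yyyyxyyyyyx` → no match
4. `yxyxzxyxyxzx` → no match
5. `x` → match
6. `zzx` → no match
7. `yxyyyxz` → no match
8. `zy` → no match
9. `xyx` → no match
10. `yxzxyxyx` → no match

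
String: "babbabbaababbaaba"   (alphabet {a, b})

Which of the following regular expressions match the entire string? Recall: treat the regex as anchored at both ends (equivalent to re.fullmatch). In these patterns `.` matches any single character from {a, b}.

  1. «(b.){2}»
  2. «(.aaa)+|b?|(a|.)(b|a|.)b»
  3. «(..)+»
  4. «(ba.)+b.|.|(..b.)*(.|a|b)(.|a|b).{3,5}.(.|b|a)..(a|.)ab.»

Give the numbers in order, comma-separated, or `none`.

4

1 → no match
2 → no match
3 → no match
4 → match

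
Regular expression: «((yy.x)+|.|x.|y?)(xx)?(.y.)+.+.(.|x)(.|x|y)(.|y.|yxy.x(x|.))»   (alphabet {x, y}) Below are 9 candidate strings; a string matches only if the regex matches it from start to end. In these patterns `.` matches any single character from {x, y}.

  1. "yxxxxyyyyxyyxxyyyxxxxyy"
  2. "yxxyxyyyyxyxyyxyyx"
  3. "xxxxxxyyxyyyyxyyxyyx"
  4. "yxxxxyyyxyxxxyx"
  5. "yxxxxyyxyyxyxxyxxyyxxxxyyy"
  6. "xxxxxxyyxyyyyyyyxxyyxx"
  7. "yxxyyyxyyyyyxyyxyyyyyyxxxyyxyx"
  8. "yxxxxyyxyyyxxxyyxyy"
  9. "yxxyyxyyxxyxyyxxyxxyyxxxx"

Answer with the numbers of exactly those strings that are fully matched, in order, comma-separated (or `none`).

1 → no match
2 → no match
3 → no match
4 → no match
5 → no match
6 → no match
7 → match
8 → no match
9 → match

7, 9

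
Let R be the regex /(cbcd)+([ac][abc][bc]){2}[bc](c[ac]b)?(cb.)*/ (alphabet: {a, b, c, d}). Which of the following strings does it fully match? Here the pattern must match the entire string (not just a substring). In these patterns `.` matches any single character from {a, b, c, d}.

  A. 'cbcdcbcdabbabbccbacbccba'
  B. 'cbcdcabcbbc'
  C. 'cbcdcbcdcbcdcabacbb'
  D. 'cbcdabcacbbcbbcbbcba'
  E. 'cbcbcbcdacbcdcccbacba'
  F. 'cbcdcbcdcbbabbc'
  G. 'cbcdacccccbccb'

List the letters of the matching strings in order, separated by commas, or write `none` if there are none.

A, B, C, D, F, G

A → match
B → match
C → match
D → match
E → no match — must start with 'cbcd'
F → match
G → match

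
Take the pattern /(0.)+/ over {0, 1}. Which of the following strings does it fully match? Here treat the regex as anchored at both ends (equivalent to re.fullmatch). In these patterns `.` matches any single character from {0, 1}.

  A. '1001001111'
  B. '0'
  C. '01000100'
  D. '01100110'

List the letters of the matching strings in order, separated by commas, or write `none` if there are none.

A → no match — must start with '0'
B → no match
C → match
D → no match

C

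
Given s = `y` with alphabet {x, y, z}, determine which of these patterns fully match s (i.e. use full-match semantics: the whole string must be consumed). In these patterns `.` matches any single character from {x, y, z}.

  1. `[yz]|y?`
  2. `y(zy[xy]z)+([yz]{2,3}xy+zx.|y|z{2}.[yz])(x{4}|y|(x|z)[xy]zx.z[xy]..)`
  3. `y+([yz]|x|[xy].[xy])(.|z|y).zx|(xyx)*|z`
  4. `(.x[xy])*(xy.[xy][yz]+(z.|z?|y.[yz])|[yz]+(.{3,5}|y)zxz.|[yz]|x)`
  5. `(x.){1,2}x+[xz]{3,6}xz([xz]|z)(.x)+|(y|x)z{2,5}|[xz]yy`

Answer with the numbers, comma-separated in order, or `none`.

1, 4

1 → match
2 → no match — must start with `yzy`
3 → no match
4 → match
5 → no match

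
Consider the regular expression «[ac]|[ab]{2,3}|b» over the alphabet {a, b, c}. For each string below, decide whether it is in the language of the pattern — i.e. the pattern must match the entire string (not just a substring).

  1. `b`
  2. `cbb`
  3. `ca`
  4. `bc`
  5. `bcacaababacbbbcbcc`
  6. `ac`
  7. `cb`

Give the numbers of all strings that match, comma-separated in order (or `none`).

1 → match
2 → no match
3 → no match
4 → no match
5 → no match
6 → no match
7 → no match

1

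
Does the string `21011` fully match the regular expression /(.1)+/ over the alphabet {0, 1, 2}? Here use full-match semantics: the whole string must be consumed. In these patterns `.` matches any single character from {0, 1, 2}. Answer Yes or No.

No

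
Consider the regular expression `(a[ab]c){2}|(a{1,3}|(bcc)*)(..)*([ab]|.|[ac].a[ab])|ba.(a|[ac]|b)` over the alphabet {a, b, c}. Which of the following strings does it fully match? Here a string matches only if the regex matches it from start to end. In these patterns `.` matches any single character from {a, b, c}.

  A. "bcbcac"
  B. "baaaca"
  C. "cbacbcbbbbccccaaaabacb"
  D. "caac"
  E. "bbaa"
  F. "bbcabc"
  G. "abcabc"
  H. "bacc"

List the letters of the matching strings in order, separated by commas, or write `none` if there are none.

A → no match
B → no match
C → no match
D → no match
E → no match
F → no match
G → match
H → match

G, H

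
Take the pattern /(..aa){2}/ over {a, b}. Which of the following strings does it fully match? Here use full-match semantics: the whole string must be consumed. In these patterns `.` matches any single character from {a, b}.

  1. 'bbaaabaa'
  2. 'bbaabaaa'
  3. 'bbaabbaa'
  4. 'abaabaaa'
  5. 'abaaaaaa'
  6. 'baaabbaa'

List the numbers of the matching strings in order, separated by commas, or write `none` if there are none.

1, 2, 3, 4, 5, 6

1 → match
2 → match
3 → match
4 → match
5 → match
6 → match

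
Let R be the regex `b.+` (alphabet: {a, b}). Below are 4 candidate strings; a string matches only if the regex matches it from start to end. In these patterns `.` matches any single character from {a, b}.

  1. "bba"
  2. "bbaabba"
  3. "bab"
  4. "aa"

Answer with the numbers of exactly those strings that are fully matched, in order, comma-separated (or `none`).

1, 2, 3

1 → match
2 → match
3 → match
4 → no match — must start with "b"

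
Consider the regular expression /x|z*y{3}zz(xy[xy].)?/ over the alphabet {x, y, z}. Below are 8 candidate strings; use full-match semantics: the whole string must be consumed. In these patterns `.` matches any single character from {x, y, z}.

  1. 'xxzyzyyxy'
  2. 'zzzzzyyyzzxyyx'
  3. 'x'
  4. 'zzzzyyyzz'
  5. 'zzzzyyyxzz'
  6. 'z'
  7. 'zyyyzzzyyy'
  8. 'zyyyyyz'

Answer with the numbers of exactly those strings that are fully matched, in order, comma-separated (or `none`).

2, 3, 4

1 → no match
2 → match
3 → match
4 → match
5 → no match
6 → no match
7 → no match
8 → no match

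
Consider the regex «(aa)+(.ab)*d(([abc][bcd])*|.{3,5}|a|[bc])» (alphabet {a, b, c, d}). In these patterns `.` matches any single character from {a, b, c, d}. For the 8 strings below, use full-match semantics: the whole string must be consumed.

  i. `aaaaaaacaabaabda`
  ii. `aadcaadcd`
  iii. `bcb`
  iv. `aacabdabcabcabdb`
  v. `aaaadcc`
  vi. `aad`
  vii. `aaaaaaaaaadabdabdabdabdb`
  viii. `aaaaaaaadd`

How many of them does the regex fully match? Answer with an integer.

4

i → no match
ii → no match
iii → no match — must start with `aa`
iv → match
v → match
vi → match
vii → match
viii → no match
Total matched: 4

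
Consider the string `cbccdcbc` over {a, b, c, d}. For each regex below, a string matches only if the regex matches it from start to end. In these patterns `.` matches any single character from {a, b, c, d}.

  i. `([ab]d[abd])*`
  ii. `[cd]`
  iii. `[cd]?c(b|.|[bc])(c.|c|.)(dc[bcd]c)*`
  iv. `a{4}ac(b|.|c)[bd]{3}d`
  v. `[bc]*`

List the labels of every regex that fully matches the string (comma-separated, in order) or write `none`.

iii

i → no match
ii → no match
iii → match
iv → no match — must start with `a`
v → no match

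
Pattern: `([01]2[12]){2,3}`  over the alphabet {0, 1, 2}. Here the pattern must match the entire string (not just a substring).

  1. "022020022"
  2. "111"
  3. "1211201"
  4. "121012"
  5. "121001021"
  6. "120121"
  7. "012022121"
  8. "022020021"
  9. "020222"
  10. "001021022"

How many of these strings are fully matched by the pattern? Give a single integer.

0

1 → no match
2 → no match
3 → no match
4 → no match
5 → no match
6 → no match
7 → no match
8 → no match
9 → no match
10 → no match
Total matched: 0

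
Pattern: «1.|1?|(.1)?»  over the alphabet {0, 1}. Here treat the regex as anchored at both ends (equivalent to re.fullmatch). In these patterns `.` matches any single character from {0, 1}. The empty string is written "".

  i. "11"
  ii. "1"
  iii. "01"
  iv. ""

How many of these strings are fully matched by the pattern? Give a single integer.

4

i → match
ii → match
iii → match
iv → match
Total matched: 4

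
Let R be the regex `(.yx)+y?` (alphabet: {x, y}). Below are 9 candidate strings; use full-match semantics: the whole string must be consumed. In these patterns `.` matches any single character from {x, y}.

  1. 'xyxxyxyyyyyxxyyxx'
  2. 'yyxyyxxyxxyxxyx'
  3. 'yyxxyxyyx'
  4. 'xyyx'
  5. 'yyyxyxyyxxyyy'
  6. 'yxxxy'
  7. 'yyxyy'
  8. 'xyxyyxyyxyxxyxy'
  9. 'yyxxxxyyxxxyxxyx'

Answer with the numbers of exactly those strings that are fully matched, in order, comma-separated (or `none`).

1 → no match
2 → match
3. 'yyxxyxyyx' → match
4. 'xyyx' → no match
5 → no match
6. 'yxxxy' → no match
7. 'yyxyy' → no match
8 → no match
9 → no match

2, 3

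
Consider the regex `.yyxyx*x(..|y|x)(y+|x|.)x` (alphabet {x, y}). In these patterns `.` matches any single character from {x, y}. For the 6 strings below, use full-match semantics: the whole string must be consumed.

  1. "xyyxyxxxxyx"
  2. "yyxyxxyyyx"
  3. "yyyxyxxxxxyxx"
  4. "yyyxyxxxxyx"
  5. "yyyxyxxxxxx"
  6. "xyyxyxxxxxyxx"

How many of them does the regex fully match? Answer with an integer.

1 → match
2 → no match
3 → match
4 → match
5 → match
6 → match
Total matched: 5

5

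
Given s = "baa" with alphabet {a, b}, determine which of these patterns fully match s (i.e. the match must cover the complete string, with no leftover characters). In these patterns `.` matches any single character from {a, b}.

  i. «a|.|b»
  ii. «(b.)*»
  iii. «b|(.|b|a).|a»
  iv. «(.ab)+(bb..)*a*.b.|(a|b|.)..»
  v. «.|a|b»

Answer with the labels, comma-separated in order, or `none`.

iv

i → no match
ii → no match
iii → no match
iv → match
v → no match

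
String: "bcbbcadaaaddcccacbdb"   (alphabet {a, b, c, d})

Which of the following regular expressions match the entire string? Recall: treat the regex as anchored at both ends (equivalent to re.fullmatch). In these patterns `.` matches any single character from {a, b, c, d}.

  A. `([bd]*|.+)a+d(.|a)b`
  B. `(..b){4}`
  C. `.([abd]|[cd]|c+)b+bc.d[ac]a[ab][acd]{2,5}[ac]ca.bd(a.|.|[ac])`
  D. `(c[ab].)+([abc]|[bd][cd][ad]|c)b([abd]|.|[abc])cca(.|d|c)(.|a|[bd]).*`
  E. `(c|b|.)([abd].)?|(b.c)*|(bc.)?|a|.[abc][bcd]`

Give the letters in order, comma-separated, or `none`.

C

A → no match
B → no match
C → match
D → no match — must start with "c"
E → no match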